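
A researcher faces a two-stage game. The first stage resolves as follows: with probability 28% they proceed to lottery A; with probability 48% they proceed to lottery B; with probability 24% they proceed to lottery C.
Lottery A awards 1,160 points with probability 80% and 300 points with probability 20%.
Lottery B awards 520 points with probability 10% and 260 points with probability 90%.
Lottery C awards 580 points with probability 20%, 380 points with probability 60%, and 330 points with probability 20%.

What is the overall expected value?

EV(A) = 0.8 × 1160 + 0.2 × 300 = 928 + 60 = 988
EV(B) = 0.1 × 520 + 0.9 × 260 = 52 + 234 = 286
EV(C) = 0.2 × 580 + 0.6 × 380 + 0.2 × 330 = 116 + 228 + 66 = 410
Overall = 0.28 × 988 + 0.48 × 286 + 0.24 × 410 = 276.64 + 137.28 + 98.4 = 512.32

512.32 points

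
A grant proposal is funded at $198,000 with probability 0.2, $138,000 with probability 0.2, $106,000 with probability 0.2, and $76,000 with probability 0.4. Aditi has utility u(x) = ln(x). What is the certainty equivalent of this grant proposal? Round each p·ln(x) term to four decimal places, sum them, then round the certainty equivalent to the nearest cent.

E[u] = 0.2·ln(198000) + 0.2·ln(138000) + 0.2·ln(106000) + 0.4·ln(76000) = 2.4392 + 2.3670 + 2.3142 + 4.4954 = 11.6158
CE = e^11.6158 ≈ 110835.23

$110,835.23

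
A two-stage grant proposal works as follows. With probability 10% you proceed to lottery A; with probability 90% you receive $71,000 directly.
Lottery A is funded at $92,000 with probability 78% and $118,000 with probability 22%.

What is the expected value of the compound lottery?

EV(A) = 0.78 × 92000 + 0.22 × 118000 = 71760 + 25960 = 97720
Branch B: 71000 (certain)
Overall = 0.1 × 97720 + 0.9 × 71000 = 9772 + 63900 = 73672

$73,672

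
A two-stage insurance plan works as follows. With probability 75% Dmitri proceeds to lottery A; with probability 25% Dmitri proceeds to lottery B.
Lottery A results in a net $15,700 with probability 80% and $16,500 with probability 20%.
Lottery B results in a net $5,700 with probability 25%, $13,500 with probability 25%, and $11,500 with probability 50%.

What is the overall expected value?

$14,532.50

EV(A) = 0.8 × 15700 + 0.2 × 16500 = 12560 + 3300 = 15860
EV(B) = 0.25 × 5700 + 0.25 × 13500 + 0.5 × 11500 = 1425 + 3375 + 5750 = 10550
Overall = 0.75 × 15860 + 0.25 × 10550 = 11895 + 2637.5 = 14532.5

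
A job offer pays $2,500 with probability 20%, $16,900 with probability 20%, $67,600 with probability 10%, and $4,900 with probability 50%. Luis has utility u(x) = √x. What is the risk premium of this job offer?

$3,681

E[u] = 0.2·√2500 + 0.2·√16900 + 0.1·√67600 + 0.5·√4900 = 0.2·50 + 0.2·130 + 0.1·260 + 0.5·70 = 97
CE = (97)² = 9409
Risk premium = EV − CE = 13090 − 9409 = 3681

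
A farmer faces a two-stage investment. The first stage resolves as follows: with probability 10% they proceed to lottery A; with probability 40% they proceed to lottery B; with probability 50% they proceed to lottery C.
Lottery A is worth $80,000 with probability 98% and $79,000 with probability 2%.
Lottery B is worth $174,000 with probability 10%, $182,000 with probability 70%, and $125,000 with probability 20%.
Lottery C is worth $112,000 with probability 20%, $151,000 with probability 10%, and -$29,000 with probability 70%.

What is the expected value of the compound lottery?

EV(A) = 0.98 × 80000 + 0.02 × 79000 = 78400 + 1580 = 79980
EV(B) = 0.1 × 174000 + 0.7 × 182000 + 0.2 × 125000 = 17400 + 127400 + 25000 = 169800
EV(C) = 0.2 × 112000 + 0.1 × 151000 + 0.7 × (-29000) = 22400 + 15100 − 20300 = 17200
Overall = 0.1 × 79980 + 0.4 × 169800 + 0.5 × 17200 = 7998 + 67920 + 8600 = 84518

$84,518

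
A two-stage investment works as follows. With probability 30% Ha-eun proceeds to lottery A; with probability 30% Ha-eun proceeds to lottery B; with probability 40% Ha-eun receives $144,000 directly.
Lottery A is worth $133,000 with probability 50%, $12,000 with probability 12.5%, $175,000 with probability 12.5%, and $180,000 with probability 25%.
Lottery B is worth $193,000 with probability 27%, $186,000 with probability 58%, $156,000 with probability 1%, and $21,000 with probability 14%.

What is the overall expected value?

EV(A) = 0.5 × 133000 + 0.125 × 12000 + 0.125 × 175000 + 0.25 × 180000 = 66500 + 1500 + 21875 + 45000 = 134875
EV(B) = 0.27 × 193000 + 0.58 × 186000 + 0.01 × 156000 + 0.14 × 21000 = 52110 + 107880 + 1560 + 2940 = 164490
Branch C: 144000 (certain)
Overall = 0.3 × 134875 + 0.3 × 164490 + 0.4 × 144000 = 40462.5 + 49347 + 57600 = 147409.5

$147,409.50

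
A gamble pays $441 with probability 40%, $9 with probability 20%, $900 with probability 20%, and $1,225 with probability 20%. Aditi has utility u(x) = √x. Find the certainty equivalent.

E[u] = 0.4·√441 + 0.2·√9 + 0.2·√900 + 0.2·√1225 = 0.4·21 + 0.2·3 + 0.2·30 + 0.2·35 = 22
CE = (22)² = 484

$484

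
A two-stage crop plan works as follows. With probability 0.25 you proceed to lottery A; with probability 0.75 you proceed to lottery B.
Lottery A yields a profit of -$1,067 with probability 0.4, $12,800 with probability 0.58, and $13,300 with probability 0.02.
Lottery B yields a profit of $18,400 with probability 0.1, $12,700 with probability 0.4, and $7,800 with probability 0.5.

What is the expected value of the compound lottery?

EV(A) = 0.4 × (-1067) + 0.58 × 12800 + 0.02 × 13300 = -426.8 + 7424 + 266 = 7263.2
EV(B) = 0.1 × 18400 + 0.4 × 12700 + 0.5 × 7800 = 1840 + 5080 + 3900 = 10820
Overall = 0.25 × 7263.2 + 0.75 × 10820 = 1815.8 + 8115 = 9930.8

$9,930.80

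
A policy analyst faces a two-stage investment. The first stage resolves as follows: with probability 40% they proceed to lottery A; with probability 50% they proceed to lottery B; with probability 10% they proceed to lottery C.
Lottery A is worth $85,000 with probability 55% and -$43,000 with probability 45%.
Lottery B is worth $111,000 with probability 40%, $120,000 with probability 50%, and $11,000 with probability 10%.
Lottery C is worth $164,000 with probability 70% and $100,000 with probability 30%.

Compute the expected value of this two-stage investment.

EV(A) = 0.55 × 85000 + 0.45 × (-43000) = 46750 − 19350 = 27400
EV(B) = 0.4 × 111000 + 0.5 × 120000 + 0.1 × 11000 = 44400 + 60000 + 1100 = 105500
EV(C) = 0.7 × 164000 + 0.3 × 100000 = 114800 + 30000 = 144800
Overall = 0.4 × 27400 + 0.5 × 105500 + 0.1 × 144800 = 10960 + 52750 + 14480 = 78190

$78,190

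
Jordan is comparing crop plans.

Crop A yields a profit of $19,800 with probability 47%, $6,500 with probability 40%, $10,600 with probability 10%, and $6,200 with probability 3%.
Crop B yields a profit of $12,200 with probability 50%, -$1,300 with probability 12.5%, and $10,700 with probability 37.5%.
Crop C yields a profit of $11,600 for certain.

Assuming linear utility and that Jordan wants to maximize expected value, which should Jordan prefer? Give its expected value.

Crop A = 0.47 × 19800 + 0.4 × 6500 + 0.1 × 10600 + 0.03 × 6200 = 9306 + 2600 + 1060 + 186 = 13152
Crop B = 0.5 × 12200 + 0.125 × (-1300) + 0.375 × 10700 = 6100 − 162.5 + 4012.5 = 9950
Crop C: 11600 (certain)

Crop A ($13,152)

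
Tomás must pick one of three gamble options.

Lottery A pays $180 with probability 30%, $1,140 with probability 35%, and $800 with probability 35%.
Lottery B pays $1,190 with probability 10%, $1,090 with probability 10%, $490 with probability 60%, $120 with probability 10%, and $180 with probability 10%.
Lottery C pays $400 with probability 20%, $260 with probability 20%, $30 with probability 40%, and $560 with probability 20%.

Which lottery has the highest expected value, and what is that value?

Lottery A ($733)

Lottery A = 0.3 × 180 + 0.35 × 1140 + 0.35 × 800 = 54 + 399 + 280 = 733
Lottery B = 0.1 × 1190 + 0.1 × 1090 + 0.6 × 490 + 0.1 × 120 + 0.1 × 180 = 119 + 109 + 294 + 12 + 18 = 552
Lottery C = 0.2 × 400 + 0.2 × 260 + 0.4 × 30 + 0.2 × 560 = 80 + 52 + 12 + 112 = 256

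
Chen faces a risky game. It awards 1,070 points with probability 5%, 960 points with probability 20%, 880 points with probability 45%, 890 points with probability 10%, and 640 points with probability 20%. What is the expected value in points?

858.5 points

EV = 0.05 × 1070 + 0.2 × 960 + 0.45 × 880 + 0.1 × 890 + 0.2 × 640 = 53.5 + 192 + 396 + 89 + 128 = 858.5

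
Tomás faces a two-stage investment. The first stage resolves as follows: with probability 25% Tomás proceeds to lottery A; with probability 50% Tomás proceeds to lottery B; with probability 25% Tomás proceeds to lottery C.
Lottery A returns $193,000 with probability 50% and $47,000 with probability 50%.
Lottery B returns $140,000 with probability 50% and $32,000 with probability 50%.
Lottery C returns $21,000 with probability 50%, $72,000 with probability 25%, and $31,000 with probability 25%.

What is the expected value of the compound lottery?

$82,062.50

EV(A) = 0.5 × 193000 + 0.5 × 47000 = 96500 + 23500 = 120000
EV(B) = 0.5 × 140000 + 0.5 × 32000 = 70000 + 16000 = 86000
EV(C) = 0.5 × 21000 + 0.25 × 72000 + 0.25 × 31000 = 10500 + 18000 + 7750 = 36250
Overall = 0.25 × 120000 + 0.5 × 86000 + 0.25 × 36250 = 30000 + 43000 + 9062.5 = 82062.5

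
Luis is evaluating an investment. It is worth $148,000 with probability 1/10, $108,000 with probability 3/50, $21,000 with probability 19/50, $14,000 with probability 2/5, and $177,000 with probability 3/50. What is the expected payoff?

$45,480

EV = 1/10 × 148000 + 3/50 × 108000 + 19/50 × 21000 + 2/5 × 14000 + 3/50 × 177000 = 14800 + 6480 + 7980 + 5600 + 10620 = 45480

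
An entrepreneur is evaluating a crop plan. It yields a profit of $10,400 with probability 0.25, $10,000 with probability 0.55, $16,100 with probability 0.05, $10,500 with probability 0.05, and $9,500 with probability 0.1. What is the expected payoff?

$10,380

EV = 0.25 × 10400 + 0.55 × 10000 + 0.05 × 16100 + 0.05 × 10500 + 0.1 × 9500 = 2600 + 5500 + 805 + 525 + 950 = 10380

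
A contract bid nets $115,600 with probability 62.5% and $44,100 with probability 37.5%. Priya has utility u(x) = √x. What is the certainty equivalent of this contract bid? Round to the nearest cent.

$84,826.56

E[u] = 0.625·√115600 + 0.375·√44100 = 0.625·340 + 0.375·210 = 291.25
CE = (291.25)² = 84826.5625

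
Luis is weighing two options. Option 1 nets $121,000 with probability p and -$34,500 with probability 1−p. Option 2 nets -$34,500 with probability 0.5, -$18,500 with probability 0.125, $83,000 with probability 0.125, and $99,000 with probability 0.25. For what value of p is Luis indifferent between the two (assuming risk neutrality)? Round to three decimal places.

p = 0.322

EV(Option 2) = 0.5 × (-34500) + 0.125 × (-18500) + 0.125 × 83000 + 0.25 × 99000 = -17250 − 2312.5 + 10375 + 24750 = 15562.5
p·121000 + (1−p)·(-34500) = 15562.5
155500p − 34500 = 15562.5
p = (15562.5 + 34500) / 155500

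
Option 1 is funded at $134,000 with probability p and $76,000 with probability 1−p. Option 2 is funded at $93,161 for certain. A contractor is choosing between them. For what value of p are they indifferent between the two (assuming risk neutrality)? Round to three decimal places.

p·134000 + (1−p)·76000 = 93161
58000p + 76000 = 93161
p = (93161 − 76000) / 58000

p = 0.296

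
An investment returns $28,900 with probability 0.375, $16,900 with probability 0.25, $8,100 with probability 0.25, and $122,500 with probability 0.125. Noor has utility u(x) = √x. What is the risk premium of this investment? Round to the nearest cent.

$5,993.75

E[u] = 0.375·√28900 + 0.25·√16900 + 0.25·√8100 + 0.125·√122500 = 0.375·170 + 0.25·130 + 0.25·90 + 0.125·350 = 162.5
CE = (162.5)² = 26406.25
Risk premium = EV − CE = 32400 − 26406.25 = 5993.75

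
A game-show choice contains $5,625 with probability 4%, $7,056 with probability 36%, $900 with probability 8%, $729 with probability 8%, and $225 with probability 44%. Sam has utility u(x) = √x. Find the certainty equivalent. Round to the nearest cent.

$1,971.36

E[u] = 0.04·√5625 + 0.36·√7056 + 0.08·√900 + 0.08·√729 + 0.44·√225 = 0.04·75 + 0.36·84 + 0.08·30 + 0.08·27 + 0.44·15 = 44.4
CE = (44.4)² = 1971.36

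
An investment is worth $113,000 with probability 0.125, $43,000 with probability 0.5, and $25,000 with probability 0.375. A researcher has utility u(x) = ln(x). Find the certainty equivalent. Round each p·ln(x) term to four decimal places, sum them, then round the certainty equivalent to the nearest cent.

$39,592.70

E[u] = 0.125·ln(113000) + 0.5·ln(43000) + 0.375·ln(25000) = 1.4544 + 5.3345 + 3.7975 = 10.5864
CE = e^10.5864 ≈ 39592.70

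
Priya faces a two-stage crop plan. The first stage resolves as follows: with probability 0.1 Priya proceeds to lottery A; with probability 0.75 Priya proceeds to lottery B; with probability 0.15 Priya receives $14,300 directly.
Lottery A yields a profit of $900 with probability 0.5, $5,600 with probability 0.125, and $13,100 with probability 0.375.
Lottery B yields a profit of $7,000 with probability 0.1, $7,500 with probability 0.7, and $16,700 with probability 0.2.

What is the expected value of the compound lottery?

EV(A) = 0.5 × 900 + 0.125 × 5600 + 0.375 × 13100 = 450 + 700 + 4912.5 = 6062.5
EV(B) = 0.1 × 7000 + 0.7 × 7500 + 0.2 × 16700 = 700 + 5250 + 3340 = 9290
Branch C: 14300 (certain)
Overall = 0.1 × 6062.5 + 0.75 × 9290 + 0.15 × 14300 = 606.25 + 6967.5 + 2145 = 9718.75

$9,718.75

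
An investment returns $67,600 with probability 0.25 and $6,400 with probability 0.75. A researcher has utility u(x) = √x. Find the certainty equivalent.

$15,625

E[u] = 0.25·√67600 + 0.75·√6400 = 0.25·260 + 0.75·80 = 125
CE = (125)² = 15625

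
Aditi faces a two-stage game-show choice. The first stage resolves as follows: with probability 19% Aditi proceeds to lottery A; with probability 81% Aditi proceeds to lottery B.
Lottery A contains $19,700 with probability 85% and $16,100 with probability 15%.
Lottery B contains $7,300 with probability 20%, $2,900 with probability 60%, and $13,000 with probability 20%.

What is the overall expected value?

$8,338.40

EV(A) = 0.85 × 19700 + 0.15 × 16100 = 16745 + 2415 = 19160
EV(B) = 0.2 × 7300 + 0.6 × 2900 + 0.2 × 13000 = 1460 + 1740 + 2600 = 5800
Overall = 0.19 × 19160 + 0.81 × 5800 = 3640.4 + 4698 = 8338.4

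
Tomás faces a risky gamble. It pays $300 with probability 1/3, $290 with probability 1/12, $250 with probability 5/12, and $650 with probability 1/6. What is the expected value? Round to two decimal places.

$336.67

EV = 1/3 × 300 + 1/12 × 290 + 5/12 × 250 + 1/6 × 650 = 100 + 24.1667 + 104.1667 + 108.3333 = 336.6667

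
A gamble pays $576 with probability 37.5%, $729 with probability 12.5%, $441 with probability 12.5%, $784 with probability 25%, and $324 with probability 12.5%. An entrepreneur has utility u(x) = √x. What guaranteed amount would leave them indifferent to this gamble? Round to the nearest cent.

$588.06

E[u] = 0.375·√576 + 0.125·√729 + 0.125·√441 + 0.25·√784 + 0.125·√324 = 0.375·24 + 0.125·27 + 0.125·21 + 0.25·28 + 0.125·18 = 24.25
CE = (24.25)² = 588.0625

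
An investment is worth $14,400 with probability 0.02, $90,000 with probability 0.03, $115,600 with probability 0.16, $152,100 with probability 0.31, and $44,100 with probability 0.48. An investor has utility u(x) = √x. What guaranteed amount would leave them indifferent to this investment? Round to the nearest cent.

E[u] = 0.02·√14400 + 0.03·√90000 + 0.16·√115600 + 0.31·√152100 + 0.48·√44100 = 0.02·120 + 0.03·300 + 0.16·340 + 0.31·390 + 0.48·210 = 287.5
CE = (287.5)² = 82656.25

$82,656.25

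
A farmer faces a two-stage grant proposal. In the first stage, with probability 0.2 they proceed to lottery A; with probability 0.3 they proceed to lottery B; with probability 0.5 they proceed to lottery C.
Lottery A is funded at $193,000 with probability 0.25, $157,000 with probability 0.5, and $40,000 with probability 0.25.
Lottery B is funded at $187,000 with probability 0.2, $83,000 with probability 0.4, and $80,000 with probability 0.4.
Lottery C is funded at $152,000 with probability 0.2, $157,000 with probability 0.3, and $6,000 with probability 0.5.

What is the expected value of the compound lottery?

$98,380

EV(A) = 0.25 × 193000 + 0.5 × 157000 + 0.25 × 40000 = 48250 + 78500 + 10000 = 136750
EV(B) = 0.2 × 187000 + 0.4 × 83000 + 0.4 × 80000 = 37400 + 33200 + 32000 = 102600
EV(C) = 0.2 × 152000 + 0.3 × 157000 + 0.5 × 6000 = 30400 + 47100 + 3000 = 80500
Overall = 0.2 × 136750 + 0.3 × 102600 + 0.5 × 80500 = 27350 + 30780 + 40250 = 98380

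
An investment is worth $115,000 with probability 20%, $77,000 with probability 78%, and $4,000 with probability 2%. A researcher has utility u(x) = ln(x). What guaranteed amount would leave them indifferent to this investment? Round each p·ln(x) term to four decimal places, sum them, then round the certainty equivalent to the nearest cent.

$78,637.19

E[u] = 0.2·ln(115000) + 0.78·ln(77000) + 0.02·ln(4000) = 2.3305 + 8.7762 + 0.1659 = 11.2726
CE = e^11.2726 ≈ 78637.19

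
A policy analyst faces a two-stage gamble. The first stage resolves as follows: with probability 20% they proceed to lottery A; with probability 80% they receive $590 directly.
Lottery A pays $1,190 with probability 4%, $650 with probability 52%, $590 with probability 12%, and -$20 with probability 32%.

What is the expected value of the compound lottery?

EV(A) = 0.04 × 1190 + 0.52 × 650 + 0.12 × 590 + 0.32 × (-20) = 47.6 + 338 + 70.8 − 6.4 = 450
Branch B: 590 (certain)
Overall = 0.2 × 450 + 0.8 × 590 = 90 + 472 = 562

$562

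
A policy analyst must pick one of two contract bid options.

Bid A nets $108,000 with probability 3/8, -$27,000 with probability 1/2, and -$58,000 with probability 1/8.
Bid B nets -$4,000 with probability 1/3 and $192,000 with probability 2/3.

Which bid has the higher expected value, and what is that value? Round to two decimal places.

Bid A = 3/8 × 108000 + 1/2 × (-27000) + 1/8 × (-58000) = 40500 − 13500 − 7250 = 19750
Bid B = 1/3 × (-4000) + 2/3 × 192000 = -1333.3333 + 128000 = 126666.6667

Bid B ($126,666.67)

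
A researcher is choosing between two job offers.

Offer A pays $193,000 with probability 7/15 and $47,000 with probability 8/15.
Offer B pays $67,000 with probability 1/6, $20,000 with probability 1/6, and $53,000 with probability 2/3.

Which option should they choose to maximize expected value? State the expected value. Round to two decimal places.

Offer A ($115,133.33)

Offer A = 7/15 × 193000 + 8/15 × 47000 = 90066.6667 + 25066.6667 = 115133.3333
Offer B = 1/6 × 67000 + 1/6 × 20000 + 2/3 × 53000 = 11166.6667 + 3333.3333 + 35333.3333 = 49833.3333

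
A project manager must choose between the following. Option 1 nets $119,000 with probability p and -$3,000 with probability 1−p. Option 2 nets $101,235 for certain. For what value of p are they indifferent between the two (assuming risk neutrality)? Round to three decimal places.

p·119000 + (1−p)·(-3000) = 101235
122000p − 3000 = 101235
p = (101235 + 3000) / 122000

p = 0.854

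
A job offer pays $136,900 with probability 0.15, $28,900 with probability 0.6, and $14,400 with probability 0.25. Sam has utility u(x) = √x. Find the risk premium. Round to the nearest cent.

E[u] = 0.15·√136900 + 0.6·√28900 + 0.25·√14400 = 0.15·370 + 0.6·170 + 0.25·120 = 187.5
CE = (187.5)² = 35156.25
Risk premium = EV − CE = 41475 − 35156.25 = 6318.75

$6,318.75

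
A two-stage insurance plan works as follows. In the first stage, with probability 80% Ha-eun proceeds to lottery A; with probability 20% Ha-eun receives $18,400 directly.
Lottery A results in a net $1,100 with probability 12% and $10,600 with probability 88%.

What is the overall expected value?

EV(A) = 0.12 × 1100 + 0.88 × 10600 = 132 + 9328 = 9460
Branch B: 18400 (certain)
Overall = 0.8 × 9460 + 0.2 × 18400 = 7568 + 3680 = 11248

$11,248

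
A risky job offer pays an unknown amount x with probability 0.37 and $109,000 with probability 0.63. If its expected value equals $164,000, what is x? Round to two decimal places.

0.37·x + 0.63·109000 = 164000
0.37·x = 164000 − 68670 = 95330
x = 95330 / 0.37 = 257648.6486

x = $257,648.65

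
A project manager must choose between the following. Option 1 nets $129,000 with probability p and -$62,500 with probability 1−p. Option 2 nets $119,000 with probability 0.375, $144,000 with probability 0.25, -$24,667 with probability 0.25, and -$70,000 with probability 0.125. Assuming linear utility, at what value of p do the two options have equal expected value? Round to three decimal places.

p = 0.669

EV(Option 2) = 0.375 × 119000 + 0.25 × 144000 + 0.25 × (-24667) + 0.125 × (-70000) = 44625 + 36000 − 6166.75 − 8750 = 65708.25
p·129000 + (1−p)·(-62500) = 65708.25
191500p − 62500 = 65708.25
p = (65708.25 + 62500) / 191500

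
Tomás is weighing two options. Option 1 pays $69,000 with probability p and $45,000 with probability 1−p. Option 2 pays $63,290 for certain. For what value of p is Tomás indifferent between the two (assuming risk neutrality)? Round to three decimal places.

p·69000 + (1−p)·45000 = 63290
24000p + 45000 = 63290
p = (63290 − 45000) / 24000

p = 0.762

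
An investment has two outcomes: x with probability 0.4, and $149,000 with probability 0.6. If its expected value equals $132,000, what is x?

0.4·x + 0.6·149000 = 132000
0.4·x = 132000 − 89400 = 42600
x = 42600 / 0.4 = 106500

x = $106,500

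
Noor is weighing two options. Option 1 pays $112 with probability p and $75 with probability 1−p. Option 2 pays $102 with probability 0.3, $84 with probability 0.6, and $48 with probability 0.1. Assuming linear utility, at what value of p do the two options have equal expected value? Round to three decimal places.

p = 0.292

EV(Option 2) = 0.3 × 102 + 0.6 × 84 + 0.1 × 48 = 30.6 + 50.4 + 4.8 = 85.8
p·112 + (1−p)·75 = 85.8
37p + 75 = 85.8
p = (85.8 − 75) / 37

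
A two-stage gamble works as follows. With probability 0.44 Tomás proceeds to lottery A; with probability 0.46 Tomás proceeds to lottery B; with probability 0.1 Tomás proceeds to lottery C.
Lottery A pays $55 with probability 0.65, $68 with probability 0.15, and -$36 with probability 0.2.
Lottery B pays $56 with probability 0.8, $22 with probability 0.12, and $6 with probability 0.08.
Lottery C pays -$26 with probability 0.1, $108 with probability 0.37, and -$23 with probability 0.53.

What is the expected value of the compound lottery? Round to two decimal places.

$41.61

EV(A) = 0.65 × 55 + 0.15 × 68 + 0.2 × (-36) = 35.75 + 10.2 − 7.2 = 38.75
EV(B) = 0.8 × 56 + 0.12 × 22 + 0.08 × 6 = 44.8 + 2.64 + 0.48 = 47.92
EV(C) = 0.1 × (-26) + 0.37 × 108 + 0.53 × (-23) = -2.6 + 39.96 − 12.19 = 25.17
Overall = 0.44 × 38.75 + 0.46 × 47.92 + 0.1 × 25.17 = 17.05 + 22.0432 + 2.517 = 41.6102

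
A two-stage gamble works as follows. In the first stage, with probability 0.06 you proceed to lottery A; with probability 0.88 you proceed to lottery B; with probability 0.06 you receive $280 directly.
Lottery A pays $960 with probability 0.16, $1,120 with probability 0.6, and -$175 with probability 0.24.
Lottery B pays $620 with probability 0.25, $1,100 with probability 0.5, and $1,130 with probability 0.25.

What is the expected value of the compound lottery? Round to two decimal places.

$932.82

EV(A) = 0.16 × 960 + 0.6 × 1120 + 0.24 × (-175) = 153.6 + 672 − 42 = 783.6
EV(B) = 0.25 × 620 + 0.5 × 1100 + 0.25 × 1130 = 155 + 550 + 282.5 = 987.5
Branch C: 280 (certain)
Overall = 0.06 × 783.6 + 0.88 × 987.5 + 0.06 × 280 = 47.016 + 869 + 16.8 = 932.816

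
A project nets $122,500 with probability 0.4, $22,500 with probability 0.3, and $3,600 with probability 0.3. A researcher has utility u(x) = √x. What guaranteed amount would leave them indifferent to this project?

$41,209

E[u] = 0.4·√122500 + 0.3·√22500 + 0.3·√3600 = 0.4·350 + 0.3·150 + 0.3·60 = 203
CE = (203)² = 41209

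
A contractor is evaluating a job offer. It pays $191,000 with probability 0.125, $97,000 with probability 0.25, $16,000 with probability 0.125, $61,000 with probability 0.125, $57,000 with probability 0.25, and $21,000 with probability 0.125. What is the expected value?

EV = 0.125 × 191000 + 0.25 × 97000 + 0.125 × 16000 + 0.125 × 61000 + 0.25 × 57000 + 0.125 × 21000 = 23875 + 24250 + 2000 + 7625 + 14250 + 2625 = 74625

$74,625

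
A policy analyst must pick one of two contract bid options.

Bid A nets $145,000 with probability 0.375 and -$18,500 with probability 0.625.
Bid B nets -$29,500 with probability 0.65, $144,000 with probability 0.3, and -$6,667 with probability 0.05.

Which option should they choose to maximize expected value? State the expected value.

Bid A = 0.375 × 145000 + 0.625 × (-18500) = 54375 − 11562.5 = 42812.5
Bid B = 0.65 × (-29500) + 0.3 × 144000 + 0.05 × (-6667) = -19175 + 43200 − 333.35 = 23691.65

Bid A ($42,812.50)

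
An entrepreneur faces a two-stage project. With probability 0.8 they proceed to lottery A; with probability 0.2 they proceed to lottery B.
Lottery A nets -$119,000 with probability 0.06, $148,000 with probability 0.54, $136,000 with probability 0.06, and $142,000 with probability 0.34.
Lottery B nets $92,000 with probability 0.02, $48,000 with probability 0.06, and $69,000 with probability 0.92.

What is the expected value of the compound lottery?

$117,016

EV(A) = 0.06 × (-119000) + 0.54 × 148000 + 0.06 × 136000 + 0.34 × 142000 = -7140 + 79920 + 8160 + 48280 = 129220
EV(B) = 0.02 × 92000 + 0.06 × 48000 + 0.92 × 69000 = 1840 + 2880 + 63480 = 68200
Overall = 0.8 × 129220 + 0.2 × 68200 = 103376 + 13640 = 117016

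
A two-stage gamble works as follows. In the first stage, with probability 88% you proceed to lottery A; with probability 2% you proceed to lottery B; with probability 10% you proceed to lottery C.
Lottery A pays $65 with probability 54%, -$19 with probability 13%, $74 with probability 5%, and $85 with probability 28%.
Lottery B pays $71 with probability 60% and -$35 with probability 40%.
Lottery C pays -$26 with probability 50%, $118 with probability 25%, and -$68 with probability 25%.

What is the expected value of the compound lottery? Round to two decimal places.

EV(A) = 0.54 × 65 + 0.13 × (-19) + 0.05 × 74 + 0.28 × 85 = 35.1 − 2.47 + 3.7 + 23.8 = 60.13
EV(B) = 0.6 × 71 + 0.4 × (-35) = 42.6 − 14 = 28.6
EV(C) = 0.5 × (-26) + 0.25 × 118 + 0.25 × (-68) = -13 + 29.5 − 17 = -0.5
Overall = 0.88 × 60.13 + 0.02 × 28.6 + 0.1 × (-0.5) = 52.9144 + 0.572 − 0.05 = 53.4364

$53.44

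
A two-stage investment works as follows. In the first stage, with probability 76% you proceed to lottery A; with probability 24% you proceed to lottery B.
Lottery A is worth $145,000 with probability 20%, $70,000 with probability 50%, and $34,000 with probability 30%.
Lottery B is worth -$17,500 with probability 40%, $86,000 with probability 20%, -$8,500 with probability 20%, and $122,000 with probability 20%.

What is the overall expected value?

$64,288

EV(A) = 0.2 × 145000 + 0.5 × 70000 + 0.3 × 34000 = 29000 + 35000 + 10200 = 74200
EV(B) = 0.4 × (-17500) + 0.2 × 86000 + 0.2 × (-8500) + 0.2 × 122000 = -7000 + 17200 − 1700 + 24400 = 32900
Overall = 0.76 × 74200 + 0.24 × 32900 = 56392 + 7896 = 64288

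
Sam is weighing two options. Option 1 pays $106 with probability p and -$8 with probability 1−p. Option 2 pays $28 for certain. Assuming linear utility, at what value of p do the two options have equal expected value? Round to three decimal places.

p = 0.316

p·106 + (1−p)·(-8) = 28
114p − 8 = 28
p = (28 + 8) / 114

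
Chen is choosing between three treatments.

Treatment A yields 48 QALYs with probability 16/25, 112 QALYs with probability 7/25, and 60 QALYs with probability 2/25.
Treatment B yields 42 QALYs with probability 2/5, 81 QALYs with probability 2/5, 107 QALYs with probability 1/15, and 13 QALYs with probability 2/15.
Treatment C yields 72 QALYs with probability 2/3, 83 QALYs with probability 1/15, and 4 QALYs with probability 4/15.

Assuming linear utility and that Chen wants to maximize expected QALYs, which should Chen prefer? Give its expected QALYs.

Treatment A = 16/25 × 48 + 7/25 × 112 + 2/25 × 60 = 30.72 + 31.36 + 4.8 = 66.88
Treatment B = 2/5 × 42 + 2/5 × 81 + 1/15 × 107 + 2/15 × 13 = 16.8 + 32.4 + 7.1333 + 1.7333 = 58.0667
Treatment C = 2/3 × 72 + 1/15 × 83 + 4/15 × 4 = 48 + 5.5333 + 1.0667 = 54.6

Treatment A (66.88 QALYs)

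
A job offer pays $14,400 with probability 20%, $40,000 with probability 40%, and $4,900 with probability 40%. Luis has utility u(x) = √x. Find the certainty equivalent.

E[u] = 0.2·√14400 + 0.4·√40000 + 0.4·√4900 = 0.2·120 + 0.4·200 + 0.4·70 = 132
CE = (132)² = 17424

$17,424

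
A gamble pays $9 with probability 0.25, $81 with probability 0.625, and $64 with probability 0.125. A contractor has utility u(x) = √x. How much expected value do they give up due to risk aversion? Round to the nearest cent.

$6.48

E[u] = 0.25·√9 + 0.625·√81 + 0.125·√64 = 0.25·3 + 0.625·9 + 0.125·8 = 7.375
CE = (7.375)² = 54.390625
Risk premium = EV − CE = 60.875 − 54.390625 = 6.484375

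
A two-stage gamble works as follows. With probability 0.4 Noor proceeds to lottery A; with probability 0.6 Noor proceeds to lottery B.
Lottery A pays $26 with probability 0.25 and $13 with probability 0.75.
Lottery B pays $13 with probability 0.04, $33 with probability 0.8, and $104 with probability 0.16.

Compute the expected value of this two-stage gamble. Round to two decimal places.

$32.64

EV(A) = 0.25 × 26 + 0.75 × 13 = 6.5 + 9.75 = 16.25
EV(B) = 0.04 × 13 + 0.8 × 33 + 0.16 × 104 = 0.52 + 26.4 + 16.64 = 43.56
Overall = 0.4 × 16.25 + 0.6 × 43.56 = 6.5 + 26.136 = 32.636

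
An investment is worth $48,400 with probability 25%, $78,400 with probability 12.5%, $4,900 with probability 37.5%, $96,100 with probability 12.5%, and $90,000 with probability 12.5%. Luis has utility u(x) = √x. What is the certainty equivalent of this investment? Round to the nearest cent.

E[u] = 0.25·√48400 + 0.125·√78400 + 0.375·√4900 + 0.125·√96100 + 0.125·√90000 = 0.25·220 + 0.125·280 + 0.375·70 + 0.125·310 + 0.125·300 = 192.5
CE = (192.5)² = 37056.25

$37,056.25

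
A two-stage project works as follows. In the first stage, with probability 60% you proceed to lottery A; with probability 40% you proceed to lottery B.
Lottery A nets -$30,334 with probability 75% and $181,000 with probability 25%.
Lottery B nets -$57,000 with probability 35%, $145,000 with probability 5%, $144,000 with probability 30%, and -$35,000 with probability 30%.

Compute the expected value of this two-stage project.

$21,499.70

EV(A) = 0.75 × (-30334) + 0.25 × 181000 = -22750.5 + 45250 = 22499.5
EV(B) = 0.35 × (-57000) + 0.05 × 145000 + 0.3 × 144000 + 0.3 × (-35000) = -19950 + 7250 + 43200 − 10500 = 20000
Overall = 0.6 × 22499.5 + 0.4 × 20000 = 13499.7 + 8000 = 21499.7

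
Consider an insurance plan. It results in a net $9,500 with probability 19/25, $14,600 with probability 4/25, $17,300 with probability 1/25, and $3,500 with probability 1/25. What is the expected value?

EV = 19/25 × 9500 + 4/25 × 14600 + 1/25 × 17300 + 1/25 × 3500 = 7220 + 2336 + 692 + 140 = 10388

$10,388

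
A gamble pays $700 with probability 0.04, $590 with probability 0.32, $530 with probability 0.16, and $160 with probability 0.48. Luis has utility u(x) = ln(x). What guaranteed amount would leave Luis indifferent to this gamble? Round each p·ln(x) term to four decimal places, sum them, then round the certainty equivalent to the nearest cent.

E[u] = 0.04·ln(700) + 0.32·ln(590) + 0.16·ln(530) + 0.48·ln(160) = 0.2620 + 2.0416 + 1.0037 + 2.4361 = 5.7434
CE = e^5.7434 ≈ 312.12

$312.12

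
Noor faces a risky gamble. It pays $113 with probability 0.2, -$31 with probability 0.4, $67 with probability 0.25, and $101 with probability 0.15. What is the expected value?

$42.10

EV = 0.2 × 113 + 0.4 × (-31) + 0.25 × 67 + 0.15 × 101 = 22.6 − 12.4 + 16.75 + 15.15 = 42.1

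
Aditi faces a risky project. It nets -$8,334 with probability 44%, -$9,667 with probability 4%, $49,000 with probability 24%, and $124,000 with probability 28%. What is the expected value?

EV = 0.44 × (-8334) + 0.04 × (-9667) + 0.24 × 49000 + 0.28 × 124000 = -3666.96 − 386.68 + 11760 + 34720 = 42426.36

$42,426.36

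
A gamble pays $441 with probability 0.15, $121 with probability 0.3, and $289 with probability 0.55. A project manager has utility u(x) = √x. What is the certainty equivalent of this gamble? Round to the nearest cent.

$249.64

E[u] = 0.15·√441 + 0.3·√121 + 0.55·√289 = 0.15·21 + 0.3·11 + 0.55·17 = 15.8
CE = (15.8)² = 249.64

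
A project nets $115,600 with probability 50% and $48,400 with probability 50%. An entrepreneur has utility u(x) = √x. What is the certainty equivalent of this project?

$78,400

E[u] = 0.5·√115600 + 0.5·√48400 = 0.5·340 + 0.5·220 = 280
CE = (280)² = 78400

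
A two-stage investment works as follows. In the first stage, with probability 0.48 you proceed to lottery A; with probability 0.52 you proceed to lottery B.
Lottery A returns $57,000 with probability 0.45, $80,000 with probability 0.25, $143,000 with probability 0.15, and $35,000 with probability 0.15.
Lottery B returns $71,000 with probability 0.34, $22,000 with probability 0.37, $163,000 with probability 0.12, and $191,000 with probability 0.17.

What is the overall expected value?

$78,569.20

EV(A) = 0.45 × 57000 + 0.25 × 80000 + 0.15 × 143000 + 0.15 × 35000 = 25650 + 20000 + 21450 + 5250 = 72350
EV(B) = 0.34 × 71000 + 0.37 × 22000 + 0.12 × 163000 + 0.17 × 191000 = 24140 + 8140 + 19560 + 32470 = 84310
Overall = 0.48 × 72350 + 0.52 × 84310 = 34728 + 43841.2 = 78569.2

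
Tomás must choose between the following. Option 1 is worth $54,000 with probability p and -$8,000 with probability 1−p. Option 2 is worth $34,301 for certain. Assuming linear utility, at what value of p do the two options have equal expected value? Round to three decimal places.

p·54000 + (1−p)·(-8000) = 34301
62000p − 8000 = 34301
p = (34301 + 8000) / 62000

p = 0.682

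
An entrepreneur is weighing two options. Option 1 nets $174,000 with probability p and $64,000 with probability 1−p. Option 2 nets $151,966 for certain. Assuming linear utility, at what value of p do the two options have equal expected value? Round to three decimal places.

p·174000 + (1−p)·64000 = 151966
110000p + 64000 = 151966
p = (151966 − 64000) / 110000

p = 0.800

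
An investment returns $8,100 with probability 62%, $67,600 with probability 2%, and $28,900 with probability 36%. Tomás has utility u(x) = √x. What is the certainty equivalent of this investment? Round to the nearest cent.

$14,932.84

E[u] = 0.62·√8100 + 0.02·√67600 + 0.36·√28900 = 0.62·90 + 0.02·260 + 0.36·170 = 122.2
CE = (122.2)² = 14932.84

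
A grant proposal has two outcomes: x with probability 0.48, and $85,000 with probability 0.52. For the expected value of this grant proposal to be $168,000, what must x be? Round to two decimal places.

x = $257,916.67

0.48·x + 0.52·85000 = 168000
0.48·x = 168000 − 44200 = 123800
x = 123800 / 0.48 = 257916.6667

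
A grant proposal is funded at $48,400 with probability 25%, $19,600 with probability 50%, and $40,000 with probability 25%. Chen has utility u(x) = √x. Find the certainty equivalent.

$30,625

E[u] = 0.25·√48400 + 0.5·√19600 + 0.25·√40000 = 0.25·220 + 0.5·140 + 0.25·200 = 175
CE = (175)² = 30625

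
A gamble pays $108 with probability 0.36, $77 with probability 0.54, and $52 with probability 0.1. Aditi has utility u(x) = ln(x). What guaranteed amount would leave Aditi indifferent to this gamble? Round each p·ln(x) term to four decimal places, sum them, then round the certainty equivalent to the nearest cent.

$83.63

E[u] = 0.36·ln(108) + 0.54·ln(77) + 0.1·ln(52) = 1.6856 + 2.3457 + 0.3951 = 4.4264
CE = e^4.4264 ≈ 83.63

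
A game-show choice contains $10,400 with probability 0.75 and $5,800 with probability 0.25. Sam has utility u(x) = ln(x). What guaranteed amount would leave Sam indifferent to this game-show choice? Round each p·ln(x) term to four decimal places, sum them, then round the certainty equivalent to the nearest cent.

$8,987.59

E[u] = 0.75·ln(10400) + 0.25·ln(5800) = 6.9372 + 2.1664 = 9.1036
CE = e^9.1036 ≈ 8987.59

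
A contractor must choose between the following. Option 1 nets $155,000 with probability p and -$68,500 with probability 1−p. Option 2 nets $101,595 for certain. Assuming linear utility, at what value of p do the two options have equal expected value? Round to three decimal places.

p = 0.761

p·155000 + (1−p)·(-68500) = 101595
223500p − 68500 = 101595
p = (101595 + 68500) / 223500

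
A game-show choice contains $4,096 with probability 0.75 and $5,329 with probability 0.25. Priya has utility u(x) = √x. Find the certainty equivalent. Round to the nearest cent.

E[u] = 0.75·√4096 + 0.25·√5329 = 0.75·64 + 0.25·73 = 66.25
CE = (66.25)² = 4389.0625

$4,389.06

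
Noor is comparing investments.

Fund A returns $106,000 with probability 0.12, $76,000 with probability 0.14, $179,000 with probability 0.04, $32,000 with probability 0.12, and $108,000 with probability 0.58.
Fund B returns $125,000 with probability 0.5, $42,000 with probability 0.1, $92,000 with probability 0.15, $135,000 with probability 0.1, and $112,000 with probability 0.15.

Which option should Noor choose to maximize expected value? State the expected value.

Fund A = 0.12 × 106000 + 0.14 × 76000 + 0.04 × 179000 + 0.12 × 32000 + 0.58 × 108000 = 12720 + 10640 + 7160 + 3840 + 62640 = 97000
Fund B = 0.5 × 125000 + 0.1 × 42000 + 0.15 × 92000 + 0.1 × 135000 + 0.15 × 112000 = 62500 + 4200 + 13800 + 13500 + 16800 = 110800

Fund B ($110,800)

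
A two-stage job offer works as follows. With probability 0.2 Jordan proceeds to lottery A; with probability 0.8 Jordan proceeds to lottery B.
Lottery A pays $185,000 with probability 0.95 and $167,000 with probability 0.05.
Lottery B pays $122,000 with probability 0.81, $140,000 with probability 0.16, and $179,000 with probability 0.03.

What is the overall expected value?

EV(A) = 0.95 × 185000 + 0.05 × 167000 = 175750 + 8350 = 184100
EV(B) = 0.81 × 122000 + 0.16 × 140000 + 0.03 × 179000 = 98820 + 22400 + 5370 = 126590
Overall = 0.2 × 184100 + 0.8 × 126590 = 36820 + 101272 = 138092

$138,092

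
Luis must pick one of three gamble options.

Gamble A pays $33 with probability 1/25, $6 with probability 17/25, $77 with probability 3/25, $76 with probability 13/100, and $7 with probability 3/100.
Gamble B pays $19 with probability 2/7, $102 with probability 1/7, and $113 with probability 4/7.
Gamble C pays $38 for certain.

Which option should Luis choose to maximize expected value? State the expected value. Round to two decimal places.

Gamble B ($84.57)

Gamble A = 1/25 × 33 + 17/25 × 6 + 3/25 × 77 + 13/100 × 76 + 3/100 × 7 = 1.32 + 4.08 + 9.24 + 9.88 + 0.21 = 24.73
Gamble B = 2/7 × 19 + 1/7 × 102 + 4/7 × 113 = 5.4286 + 14.5714 + 64.5714 = 84.5714
Gamble C: 38 (certain)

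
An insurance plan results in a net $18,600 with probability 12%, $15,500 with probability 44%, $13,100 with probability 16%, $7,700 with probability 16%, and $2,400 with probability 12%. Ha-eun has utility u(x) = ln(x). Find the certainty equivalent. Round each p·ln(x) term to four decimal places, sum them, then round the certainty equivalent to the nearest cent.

E[u] = 0.12·ln(18600) + 0.44·ln(15500) + 0.16·ln(13100) + 0.16·ln(7700) + 0.12·ln(2400) = 1.1797 + 4.2454 + 1.5169 + 1.4318 + 0.9340 = 9.3078
CE = e^9.3078 ≈ 11023.67

$11,023.67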